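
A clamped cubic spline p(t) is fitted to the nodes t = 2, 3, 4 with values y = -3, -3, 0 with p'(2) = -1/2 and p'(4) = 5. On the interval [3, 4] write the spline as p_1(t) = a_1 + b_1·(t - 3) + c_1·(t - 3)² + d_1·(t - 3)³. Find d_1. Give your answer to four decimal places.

0.1250

Put σ_i = p'' at the i-th knot. Here h = (1, 1) and Δ = (0, 3), so the interior equations h_(i-1)·σ_(i-1) + 2(h_(i-1)+h_i)·σ_i + h_i·σ_(i+1) = 6(Δ_i − Δ_(i-1)) read
  1·σ_0 + 4·σ_1 + 1·σ_2 = 6(Δ_1 - Δ_0) = 18
Clamped end conditions give two more equations: 2h_0·σ_0 + h_0·σ_1 = 6(Δ_0 - p'(2)) = 3 and h_1·σ_1 + 2h_1·σ_2 = 6(p'(4) - Δ_1) = 12.
Solving the tridiagonal system: σ_0 = -1/4, σ_1 = 7/2, σ_2 = 17/4.
On [3, 4], with p_1(t) = a_1 + b_1·(t - 3) + c_1·(t - 3)² + d_1·(t - 3)³: c_1 = σ_1/2 = 7/4, d_1 = (σ_2 - σ_1)/(6h_1) = 1/8, b_1 = Δ_1 - h_1(2σ_1 + σ_2)/6 = 9/8.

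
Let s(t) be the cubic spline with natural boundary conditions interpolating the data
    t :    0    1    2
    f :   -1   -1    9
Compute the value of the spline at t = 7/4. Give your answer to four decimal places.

5.9141

With m_i denoting the second derivative at x_i, h_i = 1, 1, and Δ_i = (y_(i+1) − y_i)/h_i = 0, 10:
  1·m_0 + 4·m_1 + 1·m_2 = 6(Δ_1 - Δ_0) = 60
Natural end conditions: m_0 = m_2 = 0.
Solving the tridiagonal system: m_0 = 0, m_1 = 15, m_2 = 0.
On [1, 2], s(t) = -1 + 5·(t - 1) + 15/2·(t - 1)² - 5/2·(t - 1)³.
With (t - 1) = 3/4: s(7/4) = 757/128.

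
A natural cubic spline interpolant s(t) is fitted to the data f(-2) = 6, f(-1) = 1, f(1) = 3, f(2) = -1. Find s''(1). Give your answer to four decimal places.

-7.8750

With M_i denoting the second derivative at x_i, h_i = 1, 2, 1, and Δ_i = (y_(i+1) − y_i)/h_i = -5, 1, -4:
  1·M_0 + 6·M_1 + 2·M_2 = 6(Δ_1 - Δ_0) = 36
  2·M_1 + 6·M_2 + 1·M_3 = 6(Δ_2 - Δ_1) = -30
Natural end conditions: M_0 = M_3 = 0.
Solving the tridiagonal system: M_0 = 0, M_1 = 69/8, M_2 = -63/8, M_3 = 0.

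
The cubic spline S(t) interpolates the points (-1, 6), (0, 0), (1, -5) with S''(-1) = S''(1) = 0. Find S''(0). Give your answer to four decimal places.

Write m_i for S''(x_i). With h_i = 1, 1 and divided differences Δ_i = -6, -5, the continuity of S' gives the tridiagonal system
  1·m_0 + 4·m_1 + 1·m_2 = 6(Δ_1 - Δ_0) = 6
Natural end conditions: m_0 = m_2 = 0.
Hence m_0 = 0, m_1 = 3/2, m_2 = 0.

1.5000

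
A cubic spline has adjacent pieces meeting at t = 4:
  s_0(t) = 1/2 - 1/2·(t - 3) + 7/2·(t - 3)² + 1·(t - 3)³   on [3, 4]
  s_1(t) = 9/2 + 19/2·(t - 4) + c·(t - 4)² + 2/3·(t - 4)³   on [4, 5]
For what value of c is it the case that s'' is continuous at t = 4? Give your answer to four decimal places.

s_0''(t) = 7 + 6·(t - 3), so s_0''(4) = 13. On the right, s_1''(4) = 2c, so c = 13/2.

6.5000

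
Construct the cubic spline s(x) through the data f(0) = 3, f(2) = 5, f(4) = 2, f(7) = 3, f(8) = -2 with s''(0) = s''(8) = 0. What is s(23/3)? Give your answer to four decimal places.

-0.0767

Put M_i = s'' at the i-th knot. Here h = (2, 2, 3, 1) and Δ = (1, -3/2, 1/3, -5), so the interior equations h_(i-1)·M_(i-1) + 2(h_(i-1)+h_i)·M_i + h_i·M_(i+1) = 6(Δ_i − Δ_(i-1)) read
  2·M_0 + 8·M_1 + 2·M_2 = 6(Δ_1 - Δ_0) = -15
  2·M_1 + 10·M_2 + 3·M_3 = 6(Δ_2 - Δ_1) = 11
  3·M_2 + 8·M_3 + 1·M_4 = 6(Δ_3 - Δ_2) = -32
Natural end conditions: M_0 = M_4 = 0.
Hence M_0 = 0, M_1 = -1433/536, M_2 = 214/67, M_3 = -1393/268, M_4 = 0.
On [7, 8], s(x) = 3 - 2627/804·(x - 7) - 1393/536·(x - 7)² + 1393/1608·(x - 7)³.
With (x - 7) = 2/3: s(23/3) = -416/5427.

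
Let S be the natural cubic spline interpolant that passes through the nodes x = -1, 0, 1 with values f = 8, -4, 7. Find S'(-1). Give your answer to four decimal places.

-17.7500

Put σ_i = S'' at the i-th knot. Here h = (1, 1) and Δ = (-12, 11), so the interior equations h_(i-1)·σ_(i-1) + 2(h_(i-1)+h_i)·σ_i + h_i·σ_(i+1) = 6(Δ_i − Δ_(i-1)) read
  1·σ_0 + 4·σ_1 + 1·σ_2 = 6(Δ_1 - Δ_0) = 138
Natural end conditions: σ_0 = σ_2 = 0.
Solving: σ_0 = 0, σ_1 = 69/2, σ_2 = 0.
On [-1, 0], S'(x) = b_0 + 2c_0·(x + 1) + 3d_0·(x + 1)² with b_0 = Δ_0 - h_0(2σ_0 + σ_1)/6 = -71/4, c_0 = σ_0/2 = 0, d_0 = (σ_1 - σ_0)/(6h_0) = 23/4. So S'(-1) = -71/4.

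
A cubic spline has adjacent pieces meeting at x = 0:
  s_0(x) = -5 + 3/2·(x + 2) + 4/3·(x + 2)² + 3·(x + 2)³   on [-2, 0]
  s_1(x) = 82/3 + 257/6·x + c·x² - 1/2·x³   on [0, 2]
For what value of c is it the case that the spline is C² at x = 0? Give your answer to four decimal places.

19.3333

s_0''(x) = 8/3 + 18·(x + 2), so s_0''(0) = 116/3. On the right, s_1''(0) = 2c, so c = 58/3.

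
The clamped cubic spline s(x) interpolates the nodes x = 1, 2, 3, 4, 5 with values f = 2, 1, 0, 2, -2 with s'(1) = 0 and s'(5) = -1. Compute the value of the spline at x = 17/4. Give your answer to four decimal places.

1.1883

Write M_i for s''(x_i). With h_i = 1, 1, 1, 1 and divided differences Δ_i = -1, -1, 2, -4, the continuity of s' gives the tridiagonal system
  1·M_0 + 4·M_1 + 1·M_2 = 6(Δ_1 - Δ_0) = 0
  1·M_1 + 4·M_2 + 1·M_3 = 6(Δ_2 - Δ_1) = 18
  1·M_2 + 4·M_3 + 1·M_4 = 6(Δ_3 - Δ_2) = -36
Clamped end conditions give two more equations: 2h_0·M_0 + h_0·M_1 = 6(Δ_0 - s'(1)) = -6 and h_3·M_3 + 2h_3·M_4 = 6(s'(5) - Δ_3) = 18.
Hence M_0 = -61/28, M_1 = -23/14, M_2 = 35/4, M_3 = -215/14, M_4 = 467/28.
On [4, 5], s(x) = 2 - 93/56·(x - 4) - 215/28·(x - 4)² + 299/56·(x - 4)³.
With (x - 4) = 1/4: s(17/4) = 4259/3584.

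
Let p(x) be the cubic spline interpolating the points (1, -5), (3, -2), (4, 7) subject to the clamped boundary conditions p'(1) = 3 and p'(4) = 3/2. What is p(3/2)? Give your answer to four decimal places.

-4.5078

Let M_i = p''(x_i). Step sizes h_i = 2, 1; slopes of the chords Δ_i = (y_(i+1) - y_i)/h_i = 3/2, 9.
  2·M_0 + 6·M_1 + 1·M_2 = 6(Δ_1 - Δ_0) = 45
Clamped end conditions give two more equations: 2h_0·M_0 + h_0·M_1 = 6(Δ_0 - p'(1)) = -9 and h_1·M_1 + 2h_1·M_2 = 6(p'(4) - Δ_1) = -45.
Hence M_0 = -41/4, M_1 = 16, M_2 = -61/2.
On [1, 3], p(x) = -5 + 3·(x - 1) - 41/8·(x - 1)² + 35/16·(x - 1)³.
With (x - 1) = 1/2: p(3/2) = -577/128.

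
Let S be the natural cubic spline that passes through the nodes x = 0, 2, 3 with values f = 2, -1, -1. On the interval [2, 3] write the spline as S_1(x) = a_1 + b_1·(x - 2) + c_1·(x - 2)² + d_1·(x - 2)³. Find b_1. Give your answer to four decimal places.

-0.5000

Put m_i = S'' at the i-th knot. Here h = (2, 1) and Δ = (-3/2, 0), so the interior equations h_(i-1)·m_(i-1) + 2(h_(i-1)+h_i)·m_i + h_i·m_(i+1) = 6(Δ_i − Δ_(i-1)) read
  2·m_0 + 6·m_1 + 1·m_2 = 6(Δ_1 - Δ_0) = 9
Natural end conditions: m_0 = m_2 = 0.
Hence m_0 = 0, m_1 = 3/2, m_2 = 0.
On [2, 3], with S_1(x) = a_1 + b_1·(x - 2) + c_1·(x - 2)² + d_1·(x - 2)³: c_1 = m_1/2 = 3/4, d_1 = (m_2 - m_1)/(6h_1) = -1/4, b_1 = Δ_1 - h_1(2m_1 + m_2)/6 = -1/2.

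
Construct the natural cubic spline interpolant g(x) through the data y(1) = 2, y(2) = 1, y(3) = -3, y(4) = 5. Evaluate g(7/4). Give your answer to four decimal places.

Write M_i for g''(x_i). With h_i = 1, 1, 1 and divided differences Δ_i = -1, -4, 8, the continuity of g' gives the tridiagonal system
  1·M_0 + 4·M_1 + 1·M_2 = 6(Δ_1 - Δ_0) = -18
  1·M_1 + 4·M_2 + 1·M_3 = 6(Δ_2 - Δ_1) = 72
Natural end conditions: M_0 = M_3 = 0.
Solving: M_0 = 0, M_1 = -48/5, M_2 = 102/5, M_3 = 0.
On [1, 2], g(x) = 2 + 3/5·(x - 1) + 0·(x - 1)² - 8/5·(x - 1)³.
With (x - 1) = 3/4: g(7/4) = 71/40.

1.7750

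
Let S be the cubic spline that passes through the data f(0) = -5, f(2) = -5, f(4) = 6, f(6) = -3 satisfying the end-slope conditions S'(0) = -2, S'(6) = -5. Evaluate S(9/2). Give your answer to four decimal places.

Let M_i = S''(x_i). Step sizes h_i = 2, 2, 2; slopes of the chords Δ_i = (y_(i+1) - y_i)/h_i = 0, 11/2, -9/2.
  2·M_0 + 8·M_1 + 2·M_2 = 6(Δ_1 - Δ_0) = 33
  2·M_1 + 8·M_2 + 2·M_3 = 6(Δ_2 - Δ_1) = -60
Clamped end conditions give two more equations: 2h_0·M_0 + h_0·M_1 = 6(Δ_0 - S'(0)) = 12 and h_2·M_2 + 2h_2·M_3 = 6(S'(6) - Δ_2) = -3.
Solving: M_0 = -2/5, M_1 = 34/5, M_2 = -103/10, M_3 = 22/5.
On [4, 6], S(t) = 6 + 9/10·(t - 4) - 103/20·(t - 4)² + 49/40·(t - 4)³.
With (t - 4) = 1/2: S(9/2) = 1701/320.

5.3156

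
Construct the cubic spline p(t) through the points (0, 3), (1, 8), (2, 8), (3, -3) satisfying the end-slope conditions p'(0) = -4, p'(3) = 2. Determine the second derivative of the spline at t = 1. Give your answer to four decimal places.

Put m_i = p'' at the i-th knot. Here h = (1, 1, 1) and Δ = (5, 0, -11), so the interior equations h_(i-1)·m_(i-1) + 2(h_(i-1)+h_i)·m_i + h_i·m_(i+1) = 6(Δ_i − Δ_(i-1)) read
  1·m_0 + 4·m_1 + 1·m_2 = 6(Δ_1 - Δ_0) = -30
  1·m_1 + 4·m_2 + 1·m_3 = 6(Δ_2 - Δ_1) = -66
Clamped end conditions give two more equations: 2h_0·m_0 + h_0·m_1 = 6(Δ_0 - p'(0)) = 54 and h_2·m_2 + 2h_2·m_3 = 6(p'(3) - Δ_2) = 78.
Forward elimination and back-substitution give m_0 = 156/5, m_1 = -42/5, m_2 = -138/5, m_3 = 264/5.

-8.4000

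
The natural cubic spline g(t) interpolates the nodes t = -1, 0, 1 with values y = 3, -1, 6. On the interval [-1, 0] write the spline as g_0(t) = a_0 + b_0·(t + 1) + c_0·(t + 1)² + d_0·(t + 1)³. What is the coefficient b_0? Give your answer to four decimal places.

Let m_i = g''(x_i). Step sizes h_i = 1, 1; slopes of the chords Δ_i = (y_(i+1) - y_i)/h_i = -4, 7.
  1·m_0 + 4·m_1 + 1·m_2 = 6(Δ_1 - Δ_0) = 66
Natural end conditions: m_0 = m_2 = 0.
Hence m_0 = 0, m_1 = 33/2, m_2 = 0.
On [-1, 0], with g_0(t) = a_0 + b_0·(t + 1) + c_0·(t + 1)² + d_0·(t + 1)³: c_0 = m_0/2 = 0, d_0 = (m_1 - m_0)/(6h_0) = 11/4, b_0 = Δ_0 - h_0(2m_0 + m_1)/6 = -27/4.

-6.7500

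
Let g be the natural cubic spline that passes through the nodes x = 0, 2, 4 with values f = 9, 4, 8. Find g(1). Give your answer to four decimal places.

Put σ_i = g'' at the i-th knot. Here h = (2, 2) and Δ = (-5/2, 2), so the interior equations h_(i-1)·σ_(i-1) + 2(h_(i-1)+h_i)·σ_i + h_i·σ_(i+1) = 6(Δ_i − Δ_(i-1)) read
  2·σ_0 + 8·σ_1 + 2·σ_2 = 6(Δ_1 - Δ_0) = 27
Natural end conditions: σ_0 = σ_2 = 0.
Forward elimination and back-substitution give σ_0 = 0, σ_1 = 27/8, σ_2 = 0.
On [0, 2], g(x) = 9 - 29/8·x + 0·x² + 9/32·x³.
With x = 1: g(1) = 181/32.

5.6563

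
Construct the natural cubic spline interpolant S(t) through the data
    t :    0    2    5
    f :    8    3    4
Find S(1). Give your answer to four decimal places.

Write σ_i for S''(x_i). With h_i = 2, 3 and divided differences Δ_i = -5/2, 1/3, the continuity of S' gives the tridiagonal system
  2·σ_0 + 10·σ_1 + 3·σ_2 = 6(Δ_1 - Δ_0) = 17
Natural end conditions: σ_0 = σ_2 = 0.
Solving: σ_0 = 0, σ_1 = 17/10, σ_2 = 0.
On [0, 2], S(t) = 8 - 46/15·t + 0·t² + 17/120·t³.
With t = 1: S(1) = 203/40.

5.0750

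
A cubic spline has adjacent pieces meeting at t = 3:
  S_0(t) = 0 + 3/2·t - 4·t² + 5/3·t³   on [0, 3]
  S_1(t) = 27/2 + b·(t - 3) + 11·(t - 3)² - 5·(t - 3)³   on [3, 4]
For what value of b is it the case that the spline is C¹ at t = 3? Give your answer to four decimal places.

S_0'(t) = 3/2 - 8·t + 5·t², so S_0'(3) = 45/2. On the right, S_1'(3) = b, so b = 45/2.

22.5000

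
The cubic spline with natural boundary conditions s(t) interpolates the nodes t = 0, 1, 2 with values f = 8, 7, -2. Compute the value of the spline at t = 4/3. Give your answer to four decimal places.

With M_i denoting the second derivative at x_i, h_i = 1, 1, and Δ_i = (y_(i+1) − y_i)/h_i = -1, -9:
  1·M_0 + 4·M_1 + 1·M_2 = 6(Δ_1 - Δ_0) = -48
Natural end conditions: M_0 = M_2 = 0.
Solving the tridiagonal system: M_0 = 0, M_1 = -12, M_2 = 0.
On [1, 2], s(t) = 7 - 5·(t - 1) - 6·(t - 1)² + 2·(t - 1)³.
With (t - 1) = 1/3: s(4/3) = 128/27.

4.7407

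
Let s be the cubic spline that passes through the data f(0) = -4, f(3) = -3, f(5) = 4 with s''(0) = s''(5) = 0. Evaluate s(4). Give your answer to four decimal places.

Put M_i = s'' at the i-th knot. Here h = (3, 2) and Δ = (1/3, 7/2), so the interior equations h_(i-1)·M_(i-1) + 2(h_(i-1)+h_i)·M_i + h_i·M_(i+1) = 6(Δ_i − Δ_(i-1)) read
  3·M_0 + 10·M_1 + 2·M_2 = 6(Δ_1 - Δ_0) = 19
Natural end conditions: M_0 = M_2 = 0.
Solving: M_0 = 0, M_1 = 19/10, M_2 = 0.
On [3, 5], s(x) = -3 + 67/30·(x - 3) + 19/20·(x - 3)² - 19/120·(x - 3)³.
With (x - 3) = 1: s(4) = 1/40.

0.0250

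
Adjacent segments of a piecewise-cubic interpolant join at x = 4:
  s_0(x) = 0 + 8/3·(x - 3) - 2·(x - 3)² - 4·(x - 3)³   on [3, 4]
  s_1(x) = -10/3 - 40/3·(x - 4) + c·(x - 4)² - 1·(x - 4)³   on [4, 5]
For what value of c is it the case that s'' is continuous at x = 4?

s_0''(x) = -4 - 24·(x - 3), so s_0''(4) = -28. On the right, s_1''(4) = 2c, so c = -14.

-14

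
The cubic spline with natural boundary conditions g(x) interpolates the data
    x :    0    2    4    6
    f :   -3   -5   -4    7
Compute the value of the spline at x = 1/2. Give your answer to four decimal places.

With σ_i denoting the second derivative at x_i, h_i = 2, 2, 2, and Δ_i = (y_(i+1) − y_i)/h_i = -1, 1/2, 11/2:
  2·σ_0 + 8·σ_1 + 2·σ_2 = 6(Δ_1 - Δ_0) = 9
  2·σ_1 + 8·σ_2 + 2·σ_3 = 6(Δ_2 - Δ_1) = 30
Natural end conditions: σ_0 = σ_3 = 0.
Hence σ_0 = 0, σ_1 = 1/5, σ_2 = 37/10, σ_3 = 0.
On [0, 2], g(x) = -3 - 16/15·x + 0·x² + 1/60·x³.
With x = 1/2: g(1/2) = -113/32.

-3.5313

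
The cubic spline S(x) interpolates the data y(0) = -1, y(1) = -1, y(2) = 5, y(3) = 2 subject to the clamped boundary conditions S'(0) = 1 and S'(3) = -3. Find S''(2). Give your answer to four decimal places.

-20.2667

With M_i denoting the second derivative at x_i, h_i = 1, 1, 1, and Δ_i = (y_(i+1) − y_i)/h_i = 0, 6, -3:
  1·M_0 + 4·M_1 + 1·M_2 = 6(Δ_1 - Δ_0) = 36
  1·M_1 + 4·M_2 + 1·M_3 = 6(Δ_2 - Δ_1) = -54
Clamped end conditions give two more equations: 2h_0·M_0 + h_0·M_1 = 6(Δ_0 - S'(0)) = -6 and h_2·M_2 + 2h_2·M_3 = 6(S'(3) - Δ_2) = 0.
Solving the tridiagonal system: M_0 = -172/15, M_1 = 254/15, M_2 = -304/15, M_3 = 152/15.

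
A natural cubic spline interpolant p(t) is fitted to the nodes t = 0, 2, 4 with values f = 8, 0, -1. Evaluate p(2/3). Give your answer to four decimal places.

Write m_i for p''(x_i). With h_i = 2, 2 and divided differences Δ_i = -4, -1/2, the continuity of p' gives the tridiagonal system
  2·m_0 + 8·m_1 + 2·m_2 = 6(Δ_1 - Δ_0) = 21
Natural end conditions: m_0 = m_2 = 0.
Solving the tridiagonal system: m_0 = 0, m_1 = 21/8, m_2 = 0.
On [0, 2], p(t) = 8 - 39/8·t + 0·t² + 7/32·t³.
With t = 2/3: p(2/3) = 130/27.

4.8148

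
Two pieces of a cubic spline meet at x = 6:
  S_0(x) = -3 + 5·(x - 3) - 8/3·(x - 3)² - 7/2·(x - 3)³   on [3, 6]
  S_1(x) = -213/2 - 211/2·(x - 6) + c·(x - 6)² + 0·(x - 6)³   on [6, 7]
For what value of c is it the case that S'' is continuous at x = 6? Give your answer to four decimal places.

S_0''(x) = -16/3 - 21·(x - 3), so S_0''(6) = -205/3. On the right, S_1''(6) = 2c, so c = -205/6.

-34.1667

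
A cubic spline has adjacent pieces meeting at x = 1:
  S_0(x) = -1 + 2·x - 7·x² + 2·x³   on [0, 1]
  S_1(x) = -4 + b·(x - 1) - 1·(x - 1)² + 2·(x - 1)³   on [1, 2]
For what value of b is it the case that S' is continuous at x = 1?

-6

S_0'(x) = 2 - 14·x + 6·x², so S_0'(1) = -6. On the right, S_1'(1) = b, so b = -6.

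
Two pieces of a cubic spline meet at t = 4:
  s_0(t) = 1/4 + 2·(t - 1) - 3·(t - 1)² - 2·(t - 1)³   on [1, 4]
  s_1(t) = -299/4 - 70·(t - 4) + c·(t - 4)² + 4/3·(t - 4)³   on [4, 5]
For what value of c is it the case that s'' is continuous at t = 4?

-21

s_0''(t) = -6 - 12·(t - 1), so s_0''(4) = -42. On the right, s_1''(4) = 2c, so c = -21.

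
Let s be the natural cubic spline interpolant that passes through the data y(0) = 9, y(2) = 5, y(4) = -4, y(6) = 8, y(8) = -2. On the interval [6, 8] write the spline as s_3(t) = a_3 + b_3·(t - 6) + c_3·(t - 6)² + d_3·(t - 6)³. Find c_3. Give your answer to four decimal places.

With σ_i denoting the second derivative at x_i, h_i = 2, 2, 2, 2, and Δ_i = (y_(i+1) − y_i)/h_i = -2, -9/2, 6, -5:
  2·σ_0 + 8·σ_1 + 2·σ_2 = 6(Δ_1 - Δ_0) = -15
  2·σ_1 + 8·σ_2 + 2·σ_3 = 6(Δ_2 - Δ_1) = 63
  2·σ_2 + 8·σ_3 + 2·σ_4 = 6(Δ_3 - Δ_2) = -66
Natural end conditions: σ_0 = σ_4 = 0.
Solving: σ_0 = 0, σ_1 = -543/112, σ_2 = 333/28, σ_3 = -1257/112, σ_4 = 0.
On [6, 8], with s_3(t) = a_3 + b_3·(t - 6) + c_3·(t - 6)² + d_3·(t - 6)³: c_3 = σ_3/2 = -1257/224, d_3 = (σ_4 - σ_3)/(6h_3) = 419/448, b_3 = Δ_3 - h_3(2σ_3 + σ_4)/6 = 139/56.

-5.6116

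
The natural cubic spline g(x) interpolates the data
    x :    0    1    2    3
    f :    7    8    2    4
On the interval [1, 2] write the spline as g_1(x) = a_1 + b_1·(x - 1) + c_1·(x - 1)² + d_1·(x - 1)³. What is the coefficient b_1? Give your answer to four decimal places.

Let M_i = g''(x_i). Step sizes h_i = 1, 1, 1; slopes of the chords Δ_i = (y_(i+1) - y_i)/h_i = 1, -6, 2.
  1·M_0 + 4·M_1 + 1·M_2 = 6(Δ_1 - Δ_0) = -42
  1·M_1 + 4·M_2 + 1·M_3 = 6(Δ_2 - Δ_1) = 48
Natural end conditions: M_0 = M_3 = 0.
Hence M_0 = 0, M_1 = -72/5, M_2 = 78/5, M_3 = 0.
On [1, 2], with g_1(x) = a_1 + b_1·(x - 1) + c_1·(x - 1)² + d_1·(x - 1)³: c_1 = M_1/2 = -36/5, d_1 = (M_2 - M_1)/(6h_1) = 5, b_1 = Δ_1 - h_1(2M_1 + M_2)/6 = -19/5.

-3.8000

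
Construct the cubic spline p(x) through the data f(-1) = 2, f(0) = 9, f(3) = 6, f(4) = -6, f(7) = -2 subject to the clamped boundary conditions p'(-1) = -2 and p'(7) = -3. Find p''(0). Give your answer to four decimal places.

Write M_i for p''(x_i). With h_i = 1, 3, 1, 3 and divided differences Δ_i = 7, -1, -12, 4/3, the continuity of p' gives the tridiagonal system
  1·M_0 + 8·M_1 + 3·M_2 = 6(Δ_1 - Δ_0) = -48
  3·M_1 + 8·M_2 + 1·M_3 = 6(Δ_2 - Δ_1) = -66
  1·M_2 + 8·M_3 + 3·M_4 = 6(Δ_3 - Δ_2) = 80
Clamped end conditions give two more equations: 2h_0·M_0 + h_0·M_1 = 6(Δ_0 - p'(-1)) = 54 and h_3·M_3 + 2h_3·M_4 = 6(p'(7) - Δ_3) = -26.
Solving the tridiagonal system: M_0 = 2195/72, M_1 = -251/36, M_2 = -545/72, M_3 = 557/36, M_4 = -869/72.

-6.9722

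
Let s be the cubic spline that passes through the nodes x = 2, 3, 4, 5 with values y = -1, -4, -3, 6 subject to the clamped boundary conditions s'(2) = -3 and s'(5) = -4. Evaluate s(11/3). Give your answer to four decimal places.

-4.8593

With σ_i denoting the second derivative at x_i, h_i = 1, 1, 1, and Δ_i = (y_(i+1) − y_i)/h_i = -3, 1, 9:
  1·σ_0 + 4·σ_1 + 1·σ_2 = 6(Δ_1 - Δ_0) = 24
  1·σ_1 + 4·σ_2 + 1·σ_3 = 6(Δ_2 - Δ_1) = 48
Clamped end conditions give two more equations: 2h_0·σ_0 + h_0·σ_1 = 6(Δ_0 - s'(2)) = 0 and h_2·σ_2 + 2h_2·σ_3 = 6(s'(5) - Δ_2) = -78.
Hence σ_0 = 2/15, σ_1 = -4/15, σ_2 = 374/15, σ_3 = -772/15.
On [3, 4], s(x) = -4 - 46/15·(x - 3) - 2/15·(x - 3)² + 21/5·(x - 3)³.
With (x - 3) = 2/3: s(11/3) = -656/135.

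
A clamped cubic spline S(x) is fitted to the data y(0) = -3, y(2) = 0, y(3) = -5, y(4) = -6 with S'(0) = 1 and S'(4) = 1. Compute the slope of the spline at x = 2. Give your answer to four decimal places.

-3.0909

With m_i denoting the second derivative at x_i, h_i = 2, 1, 1, and Δ_i = (y_(i+1) − y_i)/h_i = 3/2, -5, -1:
  2·m_0 + 6·m_1 + 1·m_2 = 6(Δ_1 - Δ_0) = -39
  1·m_1 + 4·m_2 + 1·m_3 = 6(Δ_2 - Δ_1) = 24
Clamped end conditions give two more equations: 2h_0·m_0 + h_0·m_1 = 6(Δ_0 - S'(0)) = 3 and h_2·m_2 + 2h_2·m_3 = 6(S'(4) - Δ_2) = 12.
Hence m_0 = 123/22, m_1 = -213/22, m_2 = 87/11, m_3 = 45/22.
On [2, 3], S'(x) = b_1 + 2c_1·(x - 2) + 3d_1·(x - 2)² with b_1 = Δ_1 - h_1(2m_1 + m_2)/6 = -34/11, c_1 = m_1/2 = -213/44, d_1 = (m_2 - m_1)/(6h_1) = 129/44. So S'(2) = -34/11.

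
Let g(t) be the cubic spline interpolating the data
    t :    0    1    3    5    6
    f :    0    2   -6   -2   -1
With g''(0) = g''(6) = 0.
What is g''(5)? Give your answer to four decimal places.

With m_i denoting the second derivative at x_i, h_i = 1, 2, 2, 1, and Δ_i = (y_(i+1) − y_i)/h_i = 2, -4, 2, 1:
  1·m_0 + 6·m_1 + 2·m_2 = 6(Δ_1 - Δ_0) = -36
  2·m_1 + 8·m_2 + 2·m_3 = 6(Δ_2 - Δ_1) = 36
  2·m_2 + 6·m_3 + 1·m_4 = 6(Δ_3 - Δ_2) = -6
Natural end conditions: m_0 = m_4 = 0.
Solving: m_0 = 0, m_1 = -17/2, m_2 = 15/2, m_3 = -7/2, m_4 = 0.

-3.5000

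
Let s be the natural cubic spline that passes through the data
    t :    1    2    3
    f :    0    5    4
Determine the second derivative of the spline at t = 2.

With σ_i denoting the second derivative at x_i, h_i = 1, 1, and Δ_i = (y_(i+1) − y_i)/h_i = 5, -1:
  1·σ_0 + 4·σ_1 + 1·σ_2 = 6(Δ_1 - Δ_0) = -36
Natural end conditions: σ_0 = σ_2 = 0.
Solving the tridiagonal system: σ_0 = 0, σ_1 = -9, σ_2 = 0.

-9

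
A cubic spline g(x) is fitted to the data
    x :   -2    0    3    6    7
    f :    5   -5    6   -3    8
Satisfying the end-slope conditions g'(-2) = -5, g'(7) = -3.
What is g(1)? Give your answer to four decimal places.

Put m_i = g'' at the i-th knot. Here h = (2, 3, 3, 1) and Δ = (-5, 11/3, -3, 11), so the interior equations h_(i-1)·m_(i-1) + 2(h_(i-1)+h_i)·m_i + h_i·m_(i+1) = 6(Δ_i − Δ_(i-1)) read
  2·m_0 + 10·m_1 + 3·m_2 = 6(Δ_1 - Δ_0) = 52
  3·m_1 + 12·m_2 + 3·m_3 = 6(Δ_2 - Δ_1) = -40
  3·m_2 + 8·m_3 + 1·m_4 = 6(Δ_3 - Δ_2) = 84
Clamped end conditions give two more equations: 2h_0·m_0 + h_0·m_1 = 6(Δ_0 - g'(-2)) = 0 and h_3·m_3 + 2h_3·m_4 = 6(g'(7) - Δ_3) = -84.
Solving the tridiagonal system: m_0 = -694/147, m_1 = 1388/147, m_2 = -1616/147, m_3 = 3116/147, m_4 = -7732/147.
On [0, 3], g(x) = -5 - 41/147·x + 694/147·x² - 1502/1323·x³.
With x = 1: g(1) = -320/189.

-1.6931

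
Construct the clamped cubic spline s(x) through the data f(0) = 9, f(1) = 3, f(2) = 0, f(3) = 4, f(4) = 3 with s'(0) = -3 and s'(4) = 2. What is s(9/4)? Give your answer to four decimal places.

0.8585

Let M_i = s''(x_i). Step sizes h_i = 1, 1, 1, 1; slopes of the chords Δ_i = (y_(i+1) - y_i)/h_i = -6, -3, 4, -1.
  1·M_0 + 4·M_1 + 1·M_2 = 6(Δ_1 - Δ_0) = 18
  1·M_1 + 4·M_2 + 1·M_3 = 6(Δ_2 - Δ_1) = 42
  1·M_2 + 4·M_3 + 1·M_4 = 6(Δ_3 - Δ_2) = -30
Clamped end conditions give two more equations: 2h_0·M_0 + h_0·M_1 = 6(Δ_0 - s'(0)) = -18 and h_3·M_3 + 2h_3·M_4 = 6(s'(4) - Δ_3) = 18.
Solving the tridiagonal system: M_0 = -307/28, M_1 = 55/14, M_2 = 53/4, M_3 = -209/14, M_4 = 461/28.
On [2, 3], s(x) = 0 + 29/14·(x - 2) + 53/8·(x - 2)² - 263/56·(x - 2)³.
With (x - 2) = 1/4: s(9/4) = 3077/3584.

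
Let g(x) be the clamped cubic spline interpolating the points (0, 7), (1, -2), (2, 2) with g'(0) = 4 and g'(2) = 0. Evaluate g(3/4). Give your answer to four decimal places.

With σ_i denoting the second derivative at x_i, h_i = 1, 1, and Δ_i = (y_(i+1) − y_i)/h_i = -9, 4:
  1·σ_0 + 4·σ_1 + 1·σ_2 = 6(Δ_1 - Δ_0) = 78
Clamped end conditions give two more equations: 2h_0·σ_0 + h_0·σ_1 = 6(Δ_0 - g'(0)) = -78 and h_1·σ_1 + 2h_1·σ_2 = 6(g'(2) - Δ_1) = -24.
Solving the tridiagonal system: σ_0 = -121/2, σ_1 = 43, σ_2 = -67/2.
On [0, 1], g(x) = 7 + 4·x - 121/4·x² + 69/4·x³.
With x = 3/4: g(3/4) = 67/256.

0.2617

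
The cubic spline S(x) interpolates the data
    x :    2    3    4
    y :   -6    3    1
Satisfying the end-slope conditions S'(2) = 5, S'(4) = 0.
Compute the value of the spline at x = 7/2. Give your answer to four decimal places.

Let m_i = S''(x_i). Step sizes h_i = 1, 1; slopes of the chords Δ_i = (y_(i+1) - y_i)/h_i = 9, -2.
  1·m_0 + 4·m_1 + 1·m_2 = 6(Δ_1 - Δ_0) = -66
Clamped end conditions give two more equations: 2h_0·m_0 + h_0·m_1 = 6(Δ_0 - S'(2)) = 24 and h_1·m_1 + 2h_1·m_2 = 6(S'(4) - Δ_1) = 12.
Solving the tridiagonal system: m_0 = 26, m_1 = -28, m_2 = 20.
On [3, 4], S(x) = 3 + 4·(x - 3) - 14·(x - 3)² + 8·(x - 3)³.
With (x - 3) = 1/2: S(7/2) = 5/2.

2.5000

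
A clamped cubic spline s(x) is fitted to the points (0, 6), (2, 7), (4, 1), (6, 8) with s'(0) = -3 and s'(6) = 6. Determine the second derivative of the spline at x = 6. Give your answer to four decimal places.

Put m_i = s'' at the i-th knot. Here h = (2, 2, 2) and Δ = (1/2, -3, 7/2), so the interior equations h_(i-1)·m_(i-1) + 2(h_(i-1)+h_i)·m_i + h_i·m_(i+1) = 6(Δ_i − Δ_(i-1)) read
  2·m_0 + 8·m_1 + 2·m_2 = 6(Δ_1 - Δ_0) = -21
  2·m_1 + 8·m_2 + 2·m_3 = 6(Δ_2 - Δ_1) = 39
Clamped end conditions give two more equations: 2h_0·m_0 + h_0·m_1 = 6(Δ_0 - s'(0)) = 21 and h_2·m_2 + 2h_2·m_3 = 6(s'(6) - Δ_2) = 15.
Forward elimination and back-substitution give m_0 = 42/5, m_1 = -63/10, m_2 = 63/10, m_3 = 3/5.

0.6000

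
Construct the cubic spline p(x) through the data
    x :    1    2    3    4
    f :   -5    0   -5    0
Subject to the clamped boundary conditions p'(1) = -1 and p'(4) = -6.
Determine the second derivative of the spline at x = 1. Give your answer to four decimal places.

34.2667

Let M_i = p''(x_i). Step sizes h_i = 1, 1, 1; slopes of the chords Δ_i = (y_(i+1) - y_i)/h_i = 5, -5, 5.
  1·M_0 + 4·M_1 + 1·M_2 = 6(Δ_1 - Δ_0) = -60
  1·M_1 + 4·M_2 + 1·M_3 = 6(Δ_2 - Δ_1) = 60
Clamped end conditions give two more equations: 2h_0·M_0 + h_0·M_1 = 6(Δ_0 - p'(1)) = 36 and h_2·M_2 + 2h_2·M_3 = 6(p'(4) - Δ_2) = -66.
Solving: M_0 = 514/15, M_1 = -488/15, M_2 = 538/15, M_3 = -764/15.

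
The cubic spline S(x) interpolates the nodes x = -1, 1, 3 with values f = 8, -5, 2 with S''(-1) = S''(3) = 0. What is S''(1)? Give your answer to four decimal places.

Let M_i = S''(x_i). Step sizes h_i = 2, 2; slopes of the chords Δ_i = (y_(i+1) - y_i)/h_i = -13/2, 7/2.
  2·M_0 + 8·M_1 + 2·M_2 = 6(Δ_1 - Δ_0) = 60
Natural end conditions: M_0 = M_2 = 0.
Solving: M_0 = 0, M_1 = 15/2, M_2 = 0.

7.5000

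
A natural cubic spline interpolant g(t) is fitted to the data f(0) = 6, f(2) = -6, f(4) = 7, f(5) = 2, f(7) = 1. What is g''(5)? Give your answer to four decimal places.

Let m_i = g''(x_i). Step sizes h_i = 2, 2, 1, 2; slopes of the chords Δ_i = (y_(i+1) - y_i)/h_i = -6, 13/2, -5, -1/2.
  2·m_0 + 8·m_1 + 2·m_2 = 6(Δ_1 - Δ_0) = 75
  2·m_1 + 6·m_2 + 1·m_3 = 6(Δ_2 - Δ_1) = -69
  1·m_2 + 6·m_3 + 2·m_4 = 6(Δ_3 - Δ_2) = 27
Natural end conditions: m_0 = m_4 = 0.
Forward elimination and back-substitution give m_0 = 0, m_1 = 3507/256, m_2 = -1107/64, m_3 = 945/128, m_4 = 0.

7.3828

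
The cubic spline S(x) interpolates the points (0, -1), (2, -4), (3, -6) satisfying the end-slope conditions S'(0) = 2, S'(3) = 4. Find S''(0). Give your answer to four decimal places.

Write m_i for S''(x_i). With h_i = 2, 1 and divided differences Δ_i = -3/2, -2, the continuity of S' gives the tridiagonal system
  2·m_0 + 6·m_1 + 1·m_2 = 6(Δ_1 - Δ_0) = -3
Clamped end conditions give two more equations: 2h_0·m_0 + h_0·m_1 = 6(Δ_0 - S'(0)) = -21 and h_1·m_1 + 2h_1·m_2 = 6(S'(3) - Δ_1) = 36.
Forward elimination and back-substitution give m_0 = -49/12, m_1 = -7/3, m_2 = 115/6.

-4.0833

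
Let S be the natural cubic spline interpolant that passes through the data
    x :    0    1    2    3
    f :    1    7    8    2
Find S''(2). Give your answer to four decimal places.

Let m_i = S''(x_i). Step sizes h_i = 1, 1, 1; slopes of the chords Δ_i = (y_(i+1) - y_i)/h_i = 6, 1, -6.
  1·m_0 + 4·m_1 + 1·m_2 = 6(Δ_1 - Δ_0) = -30
  1·m_1 + 4·m_2 + 1·m_3 = 6(Δ_2 - Δ_1) = -42
Natural end conditions: m_0 = m_3 = 0.
Forward elimination and back-substitution give m_0 = 0, m_1 = -26/5, m_2 = -46/5, m_3 = 0.

-9.2000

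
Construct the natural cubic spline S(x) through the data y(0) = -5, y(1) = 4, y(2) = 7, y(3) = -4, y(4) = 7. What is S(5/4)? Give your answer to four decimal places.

With M_i denoting the second derivative at x_i, h_i = 1, 1, 1, 1, and Δ_i = (y_(i+1) − y_i)/h_i = 9, 3, -11, 11:
  1·M_0 + 4·M_1 + 1·M_2 = 6(Δ_1 - Δ_0) = -36
  1·M_1 + 4·M_2 + 1·M_3 = 6(Δ_2 - Δ_1) = -84
  1·M_2 + 4·M_3 + 1·M_4 = 6(Δ_3 - Δ_2) = 132
Natural end conditions: M_0 = M_4 = 0.
Forward elimination and back-substitution give M_0 = 0, M_1 = -9/7, M_2 = -216/7, M_3 = 285/7, M_4 = 0.
On [1, 2], S(x) = 4 + 60/7·(x - 1) - 9/14·(x - 1)² - 69/14·(x - 1)³.
With (x - 1) = 1/4: S(5/4) = 5399/896.

6.0257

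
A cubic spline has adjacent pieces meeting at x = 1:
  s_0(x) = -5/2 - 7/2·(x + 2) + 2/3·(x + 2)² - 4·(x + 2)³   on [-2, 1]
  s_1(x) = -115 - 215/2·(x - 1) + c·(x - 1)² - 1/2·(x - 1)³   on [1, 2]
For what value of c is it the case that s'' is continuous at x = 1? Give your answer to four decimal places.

s_0''(x) = 4/3 - 24·(x + 2), so s_0''(1) = -212/3. On the right, s_1''(1) = 2c, so c = -106/3.

-35.3333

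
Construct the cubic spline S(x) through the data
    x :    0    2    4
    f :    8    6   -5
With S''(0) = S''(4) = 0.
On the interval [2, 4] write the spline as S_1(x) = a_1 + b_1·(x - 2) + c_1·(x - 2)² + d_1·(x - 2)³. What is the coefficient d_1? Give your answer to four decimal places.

0.2813

Put m_i = S'' at the i-th knot. Here h = (2, 2) and Δ = (-1, -11/2), so the interior equations h_(i-1)·m_(i-1) + 2(h_(i-1)+h_i)·m_i + h_i·m_(i+1) = 6(Δ_i − Δ_(i-1)) read
  2·m_0 + 8·m_1 + 2·m_2 = 6(Δ_1 - Δ_0) = -27
Natural end conditions: m_0 = m_2 = 0.
Solving the tridiagonal system: m_0 = 0, m_1 = -27/8, m_2 = 0.
On [2, 4], with S_1(x) = a_1 + b_1·(x - 2) + c_1·(x - 2)² + d_1·(x - 2)³: c_1 = m_1/2 = -27/16, d_1 = (m_2 - m_1)/(6h_1) = 9/32, b_1 = Δ_1 - h_1(2m_1 + m_2)/6 = -13/4.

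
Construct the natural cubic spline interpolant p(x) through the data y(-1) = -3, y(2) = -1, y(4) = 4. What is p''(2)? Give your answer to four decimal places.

1.1000

Put M_i = p'' at the i-th knot. Here h = (3, 2) and Δ = (2/3, 5/2), so the interior equations h_(i-1)·M_(i-1) + 2(h_(i-1)+h_i)·M_i + h_i·M_(i+1) = 6(Δ_i − Δ_(i-1)) read
  3·M_0 + 10·M_1 + 2·M_2 = 6(Δ_1 - Δ_0) = 11
Natural end conditions: M_0 = M_2 = 0.
Forward elimination and back-substitution give M_0 = 0, M_1 = 11/10, M_2 = 0.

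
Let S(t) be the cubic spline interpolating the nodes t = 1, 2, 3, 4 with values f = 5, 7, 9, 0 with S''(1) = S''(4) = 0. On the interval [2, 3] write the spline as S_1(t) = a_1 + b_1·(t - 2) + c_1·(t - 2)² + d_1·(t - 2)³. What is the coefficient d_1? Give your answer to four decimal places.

-3.6667

Let M_i = S''(x_i). Step sizes h_i = 1, 1, 1; slopes of the chords Δ_i = (y_(i+1) - y_i)/h_i = 2, 2, -9.
  1·M_0 + 4·M_1 + 1·M_2 = 6(Δ_1 - Δ_0) = 0
  1·M_1 + 4·M_2 + 1·M_3 = 6(Δ_2 - Δ_1) = -66
Natural end conditions: M_0 = M_3 = 0.
Solving: M_0 = 0, M_1 = 22/5, M_2 = -88/5, M_3 = 0.
On [2, 3], with S_1(t) = a_1 + b_1·(t - 2) + c_1·(t - 2)² + d_1·(t - 2)³: c_1 = M_1/2 = 11/5, d_1 = (M_2 - M_1)/(6h_1) = -11/3, b_1 = Δ_1 - h_1(2M_1 + M_2)/6 = 52/15.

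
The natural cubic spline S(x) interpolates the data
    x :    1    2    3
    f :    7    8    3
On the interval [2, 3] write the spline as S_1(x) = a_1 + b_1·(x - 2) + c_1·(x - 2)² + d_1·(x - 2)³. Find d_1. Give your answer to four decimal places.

Let M_i = S''(x_i). Step sizes h_i = 1, 1; slopes of the chords Δ_i = (y_(i+1) - y_i)/h_i = 1, -5.
  1·M_0 + 4·M_1 + 1·M_2 = 6(Δ_1 - Δ_0) = -36
Natural end conditions: M_0 = M_2 = 0.
Solving the tridiagonal system: M_0 = 0, M_1 = -9, M_2 = 0.
On [2, 3], with S_1(x) = a_1 + b_1·(x - 2) + c_1·(x - 2)² + d_1·(x - 2)³: c_1 = M_1/2 = -9/2, d_1 = (M_2 - M_1)/(6h_1) = 3/2, b_1 = Δ_1 - h_1(2M_1 + M_2)/6 = -2.

1.5000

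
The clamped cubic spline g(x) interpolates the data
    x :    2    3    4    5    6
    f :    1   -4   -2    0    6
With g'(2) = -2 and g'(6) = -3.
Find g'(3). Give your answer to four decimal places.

Let m_i = g''(x_i). Step sizes h_i = 1, 1, 1, 1; slopes of the chords Δ_i = (y_(i+1) - y_i)/h_i = -5, 2, 2, 6.
  1·m_0 + 4·m_1 + 1·m_2 = 6(Δ_1 - Δ_0) = 42
  1·m_1 + 4·m_2 + 1·m_3 = 6(Δ_2 - Δ_1) = 0
  1·m_2 + 4·m_3 + 1·m_4 = 6(Δ_3 - Δ_2) = 24
Clamped end conditions give two more equations: 2h_0·m_0 + h_0·m_1 = 6(Δ_0 - g'(2)) = -18 and h_3·m_3 + 2h_3·m_4 = 6(g'(6) - Δ_3) = -54.
Hence m_0 = -35/2, m_1 = 17, m_2 = -17/2, m_3 = 17, m_4 = -71/2.
On [3, 4], g'(x) = b_1 + 2c_1·(x - 3) + 3d_1·(x - 3)² with b_1 = Δ_1 - h_1(2m_1 + m_2)/6 = -9/4, c_1 = m_1/2 = 17/2, d_1 = (m_2 - m_1)/(6h_1) = -17/4. So g'(3) = -9/4.

-2.2500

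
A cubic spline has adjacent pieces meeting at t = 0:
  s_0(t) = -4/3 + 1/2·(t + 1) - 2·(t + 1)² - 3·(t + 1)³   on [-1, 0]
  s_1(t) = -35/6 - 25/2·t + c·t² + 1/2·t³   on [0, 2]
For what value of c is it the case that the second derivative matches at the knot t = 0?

-11

s_0''(t) = -4 - 18·(t + 1), so s_0''(0) = -22. On the right, s_1''(0) = 2c, so c = -11.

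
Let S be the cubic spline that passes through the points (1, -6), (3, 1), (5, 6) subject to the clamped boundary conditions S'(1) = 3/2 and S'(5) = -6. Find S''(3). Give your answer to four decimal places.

2.2500

Put σ_i = S'' at the i-th knot. Here h = (2, 2) and Δ = (7/2, 5/2), so the interior equations h_(i-1)·σ_(i-1) + 2(h_(i-1)+h_i)·σ_i + h_i·σ_(i+1) = 6(Δ_i − Δ_(i-1)) read
  2·σ_0 + 8·σ_1 + 2·σ_2 = 6(Δ_1 - Δ_0) = -6
Clamped end conditions give two more equations: 2h_0·σ_0 + h_0·σ_1 = 6(Δ_0 - S'(1)) = 12 and h_1·σ_1 + 2h_1·σ_2 = 6(S'(5) - Δ_1) = -51.
Solving the tridiagonal system: σ_0 = 15/8, σ_1 = 9/4, σ_2 = -111/8.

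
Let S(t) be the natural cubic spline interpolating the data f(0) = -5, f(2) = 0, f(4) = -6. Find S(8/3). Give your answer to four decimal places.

Put σ_i = S'' at the i-th knot. Here h = (2, 2) and Δ = (5/2, -3), so the interior equations h_(i-1)·σ_(i-1) + 2(h_(i-1)+h_i)·σ_i + h_i·σ_(i+1) = 6(Δ_i − Δ_(i-1)) read
  2·σ_0 + 8·σ_1 + 2·σ_2 = 6(Δ_1 - Δ_0) = -33
Natural end conditions: σ_0 = σ_2 = 0.
Hence σ_0 = 0, σ_1 = -33/8, σ_2 = 0.
On [2, 4], S(t) = 0 - 1/4·(t - 2) - 33/16·(t - 2)² + 11/32·(t - 2)³.
With (t - 2) = 2/3: S(8/3) = -53/54.

-0.9815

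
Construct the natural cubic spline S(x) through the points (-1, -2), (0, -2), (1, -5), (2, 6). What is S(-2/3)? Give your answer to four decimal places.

-1.4864

Put M_i = S'' at the i-th knot. Here h = (1, 1, 1) and Δ = (0, -3, 11), so the interior equations h_(i-1)·M_(i-1) + 2(h_(i-1)+h_i)·M_i + h_i·M_(i+1) = 6(Δ_i − Δ_(i-1)) read
  1·M_0 + 4·M_1 + 1·M_2 = 6(Δ_1 - Δ_0) = -18
  1·M_1 + 4·M_2 + 1·M_3 = 6(Δ_2 - Δ_1) = 84
Natural end conditions: M_0 = M_3 = 0.
Solving: M_0 = 0, M_1 = -52/5, M_2 = 118/5, M_3 = 0.
On [-1, 0], S(x) = -2 + 26/15·(x + 1) + 0·(x + 1)² - 26/15·(x + 1)³.
With (x + 1) = 1/3: S(-2/3) = -602/405.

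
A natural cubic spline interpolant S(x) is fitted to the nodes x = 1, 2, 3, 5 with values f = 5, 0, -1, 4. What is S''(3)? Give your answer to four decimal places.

2.6087

Let σ_i = S''(x_i). Step sizes h_i = 1, 1, 2; slopes of the chords Δ_i = (y_(i+1) - y_i)/h_i = -5, -1, 5/2.
  1·σ_0 + 4·σ_1 + 1·σ_2 = 6(Δ_1 - Δ_0) = 24
  1·σ_1 + 6·σ_2 + 2·σ_3 = 6(Δ_2 - Δ_1) = 21
Natural end conditions: σ_0 = σ_3 = 0.
Hence σ_0 = 0, σ_1 = 123/23, σ_2 = 60/23, σ_3 = 0.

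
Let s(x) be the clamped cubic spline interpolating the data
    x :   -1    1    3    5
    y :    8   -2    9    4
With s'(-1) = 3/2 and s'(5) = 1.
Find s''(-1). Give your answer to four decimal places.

With M_i denoting the second derivative at x_i, h_i = 2, 2, 2, and Δ_i = (y_(i+1) − y_i)/h_i = -5, 11/2, -5/2:
  2·M_0 + 8·M_1 + 2·M_2 = 6(Δ_1 - Δ_0) = 63
  2·M_1 + 8·M_2 + 2·M_3 = 6(Δ_2 - Δ_1) = -48
Clamped end conditions give two more equations: 2h_0·M_0 + h_0·M_1 = 6(Δ_0 - s'(-1)) = -39 and h_2·M_2 + 2h_2·M_3 = 6(s'(5) - Δ_2) = 21.
Solving: M_0 = -262/15, M_1 = 463/30, M_2 = -383/30, M_3 = 349/30.

-17.4667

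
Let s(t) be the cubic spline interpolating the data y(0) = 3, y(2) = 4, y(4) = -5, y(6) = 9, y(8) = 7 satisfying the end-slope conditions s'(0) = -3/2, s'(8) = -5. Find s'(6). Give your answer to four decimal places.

Put M_i = s'' at the i-th knot. Here h = (2, 2, 2, 2) and Δ = (1/2, -9/2, 7, -1), so the interior equations h_(i-1)·M_(i-1) + 2(h_(i-1)+h_i)·M_i + h_i·M_(i+1) = 6(Δ_i − Δ_(i-1)) read
  2·M_0 + 8·M_1 + 2·M_2 = 6(Δ_1 - Δ_0) = -30
  2·M_1 + 8·M_2 + 2·M_3 = 6(Δ_2 - Δ_1) = 69
  2·M_2 + 8·M_3 + 2·M_4 = 6(Δ_3 - Δ_2) = -48
Clamped end conditions give two more equations: 2h_0·M_0 + h_0·M_1 = 6(Δ_0 - s'(0)) = 12 and h_3·M_3 + 2h_3·M_4 = 6(s'(8) - Δ_3) = -24.
Hence M_0 = 119/16, M_1 = -71/8, M_2 = 209/16, M_3 = -71/8, M_4 = -25/16.
On [6, 8], s'(t) = b_3 + 2c_3·(t - 6) + 3d_3·(t - 6)² with b_3 = Δ_3 - h_3(2M_3 + M_4)/6 = 87/16, c_3 = M_3/2 = -71/16, d_3 = (M_4 - M_3)/(6h_3) = 39/64. So s'(6) = 87/16.

5.4375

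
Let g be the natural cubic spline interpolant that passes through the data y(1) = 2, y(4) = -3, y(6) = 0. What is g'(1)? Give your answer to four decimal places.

Write σ_i for g''(x_i). With h_i = 3, 2 and divided differences Δ_i = -5/3, 3/2, the continuity of g' gives the tridiagonal system
  3·σ_0 + 10·σ_1 + 2·σ_2 = 6(Δ_1 - Δ_0) = 19
Natural end conditions: σ_0 = σ_2 = 0.
Solving the tridiagonal system: σ_0 = 0, σ_1 = 19/10, σ_2 = 0.
On [1, 4], g'(x) = b_0 + 2c_0·(x - 1) + 3d_0·(x - 1)² with b_0 = Δ_0 - h_0(2σ_0 + σ_1)/6 = -157/60, c_0 = σ_0/2 = 0, d_0 = (σ_1 - σ_0)/(6h_0) = 19/180. So g'(1) = -157/60.

-2.6167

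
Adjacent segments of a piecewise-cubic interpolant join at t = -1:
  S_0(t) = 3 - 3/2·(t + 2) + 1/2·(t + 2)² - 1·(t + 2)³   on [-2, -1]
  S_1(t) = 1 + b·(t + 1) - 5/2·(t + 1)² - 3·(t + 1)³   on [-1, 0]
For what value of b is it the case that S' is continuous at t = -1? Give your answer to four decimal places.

S_0'(t) = -3/2 + 1·(t + 2) - 3·(t + 2)², so S_0'(-1) = -7/2. On the right, S_1'(-1) = b, so b = -7/2.

-3.5000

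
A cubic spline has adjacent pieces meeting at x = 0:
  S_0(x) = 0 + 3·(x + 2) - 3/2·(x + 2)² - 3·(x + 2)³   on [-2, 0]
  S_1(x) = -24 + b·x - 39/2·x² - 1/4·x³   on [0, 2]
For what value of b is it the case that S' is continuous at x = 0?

-39

S_0'(x) = 3 - 3·(x + 2) - 9·(x + 2)², so S_0'(0) = -39. On the right, S_1'(0) = b, so b = -39.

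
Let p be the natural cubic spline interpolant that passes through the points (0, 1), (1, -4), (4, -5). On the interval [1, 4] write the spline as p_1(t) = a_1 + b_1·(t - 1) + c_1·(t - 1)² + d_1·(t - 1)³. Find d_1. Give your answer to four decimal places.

-0.1944

Put M_i = p'' at the i-th knot. Here h = (1, 3) and Δ = (-5, -1/3), so the interior equations h_(i-1)·M_(i-1) + 2(h_(i-1)+h_i)·M_i + h_i·M_(i+1) = 6(Δ_i − Δ_(i-1)) read
  1·M_0 + 8·M_1 + 3·M_2 = 6(Δ_1 - Δ_0) = 28
Natural end conditions: M_0 = M_2 = 0.
Forward elimination and back-substitution give M_0 = 0, M_1 = 7/2, M_2 = 0.
On [1, 4], with p_1(t) = a_1 + b_1·(t - 1) + c_1·(t - 1)² + d_1·(t - 1)³: c_1 = M_1/2 = 7/4, d_1 = (M_2 - M_1)/(6h_1) = -7/36, b_1 = Δ_1 - h_1(2M_1 + M_2)/6 = -23/6.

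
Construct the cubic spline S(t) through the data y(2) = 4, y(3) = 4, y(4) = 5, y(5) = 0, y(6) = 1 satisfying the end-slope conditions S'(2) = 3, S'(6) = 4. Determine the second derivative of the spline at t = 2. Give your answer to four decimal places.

Write m_i for S''(x_i). With h_i = 1, 1, 1, 1 and divided differences Δ_i = 0, 1, -5, 1, the continuity of S' gives the tridiagonal system
  1·m_0 + 4·m_1 + 1·m_2 = 6(Δ_1 - Δ_0) = 6
  1·m_1 + 4·m_2 + 1·m_3 = 6(Δ_2 - Δ_1) = -36
  1·m_2 + 4·m_3 + 1·m_4 = 6(Δ_3 - Δ_2) = 36
Clamped end conditions give two more equations: 2h_0·m_0 + h_0·m_1 = 6(Δ_0 - S'(2)) = -18 and h_3·m_3 + 2h_3·m_4 = 6(S'(6) - Δ_3) = 18.
Hence m_0 = -92/7, m_1 = 58/7, m_2 = -14, m_3 = 82/7, m_4 = 22/7.

-13.1429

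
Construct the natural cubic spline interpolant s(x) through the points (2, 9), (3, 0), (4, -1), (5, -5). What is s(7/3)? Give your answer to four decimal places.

5.3086

Put M_i = s'' at the i-th knot. Here h = (1, 1, 1) and Δ = (-9, -1, -4), so the interior equations h_(i-1)·M_(i-1) + 2(h_(i-1)+h_i)·M_i + h_i·M_(i+1) = 6(Δ_i − Δ_(i-1)) read
  1·M_0 + 4·M_1 + 1·M_2 = 6(Δ_1 - Δ_0) = 48
  1·M_1 + 4·M_2 + 1·M_3 = 6(Δ_2 - Δ_1) = -18
Natural end conditions: M_0 = M_3 = 0.
Solving the tridiagonal system: M_0 = 0, M_1 = 14, M_2 = -8, M_3 = 0.
On [2, 3], s(x) = 9 - 34/3·(x - 2) + 0·(x - 2)² + 7/3·(x - 2)³.
With (x - 2) = 1/3: s(7/3) = 430/81.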